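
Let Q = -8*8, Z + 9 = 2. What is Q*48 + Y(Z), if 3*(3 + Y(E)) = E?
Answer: -9232/3 ≈ -3077.3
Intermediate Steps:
Z = -7 (Z = -9 + 2 = -7)
Y(E) = -3 + E/3
Q = -64
Q*48 + Y(Z) = -64*48 + (-3 + (⅓)*(-7)) = -3072 + (-3 - 7/3) = -3072 - 16/3 = -9232/3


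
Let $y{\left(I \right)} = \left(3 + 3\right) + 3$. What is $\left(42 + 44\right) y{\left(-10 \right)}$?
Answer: $774$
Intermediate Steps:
$y{\left(I \right)} = 9$ ($y{\left(I \right)} = 6 + 3 = 9$)
$\left(42 + 44\right) y{\left(-10 \right)} = \left(42 + 44\right) 9 = 86 \cdot 9 = 774$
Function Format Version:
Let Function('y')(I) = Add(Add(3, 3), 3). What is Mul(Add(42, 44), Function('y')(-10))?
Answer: 774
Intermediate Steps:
Function('y')(I) = 9 (Function('y')(I) = Add(6, 3) = 9)
Mul(Add(42, 44), Function('y')(-10)) = Mul(Add(42, 44), 9) = Mul(86, 9) = 774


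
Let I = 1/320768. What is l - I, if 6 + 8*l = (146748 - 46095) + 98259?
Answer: 7975334975/320768 ≈ 24863.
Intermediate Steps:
I = 1/320768 ≈ 3.1175e-6
l = 99453/4 (l = -¾ + ((146748 - 46095) + 98259)/8 = -¾ + (100653 + 98259)/8 = -¾ + (⅛)*198912 = -¾ + 24864 = 99453/4 ≈ 24863.)
l - I = 99453/4 - 1*1/320768 = 99453/4 - 1/320768 = 7975334975/320768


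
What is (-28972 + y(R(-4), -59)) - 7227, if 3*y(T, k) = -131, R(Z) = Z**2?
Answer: -108728/3 ≈ -36243.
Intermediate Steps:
y(T, k) = -131/3 (y(T, k) = (1/3)*(-131) = -131/3)
(-28972 + y(R(-4), -59)) - 7227 = (-28972 - 131/3) - 7227 = -87047/3 - 7227 = -108728/3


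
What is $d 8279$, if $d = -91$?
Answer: $-753389$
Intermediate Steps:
$d 8279 = \left(-91\right) 8279 = -753389$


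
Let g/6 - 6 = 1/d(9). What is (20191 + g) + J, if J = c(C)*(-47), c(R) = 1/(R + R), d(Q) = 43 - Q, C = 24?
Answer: 16504577/816 ≈ 20226.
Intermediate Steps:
c(R) = 1/(2*R)
J = -47/48 (J = ((1/2)/24)*(-47) = ((1/2)*(1/24))*(-47) = (1/48)*(-47) = -47/48 ≈ -0.97917)
g = 615/17 (g = 36 + 6/(43 - 1*9) = 36 + 6/(43 - 9) = 36 + 6/34 = 36 + 6*(1/34) = 36 + 3/17 = 615/17 ≈ 36.176)
(20191 + g) + J = (20191 + 615/17) - 47/48 = 343862/17 - 47/48 = 16504577/816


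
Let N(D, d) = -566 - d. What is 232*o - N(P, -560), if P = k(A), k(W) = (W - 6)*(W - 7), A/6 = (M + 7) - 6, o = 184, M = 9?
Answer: 42694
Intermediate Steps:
A = 60 (A = 6*((9 + 7) - 6) = 6*(16 - 6) = 6*10 = 60)
k(W) = (-7 + W)*(-6 + W) (k(W) = (-6 + W)*(-7 + W) = (-7 + W)*(-6 + W))
P = 2862 (P = 42 + 60**2 - 13*60 = 42 + 3600 - 780 = 2862)
232*o - N(P, -560) = 232*184 - (-566 - 1*(-560)) = 42688 - (-566 + 560) = 42688 - 1*(-6) = 42688 + 6 = 42694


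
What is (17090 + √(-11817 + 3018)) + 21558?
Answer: 38648 + I*√8799 ≈ 38648.0 + 93.803*I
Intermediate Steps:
(17090 + √(-11817 + 3018)) + 21558 = (17090 + √(-8799)) + 21558 = (17090 + I*√8799) + 21558 = 38648 + I*√8799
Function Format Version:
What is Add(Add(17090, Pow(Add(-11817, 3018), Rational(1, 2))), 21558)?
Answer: Add(38648, Mul(I, Pow(8799, Rational(1, 2)))) ≈ Add(38648., Mul(93.803, I))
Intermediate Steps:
Add(Add(17090, Pow(Add(-11817, 3018), Rational(1, 2))), 21558) = Add(Add(17090, Pow(-8799, Rational(1, 2))), 21558) = Add(Add(17090, Mul(I, Pow(8799, Rational(1, 2)))), 21558) = Add(38648, Mul(I, Pow(8799, Rational(1, 2))))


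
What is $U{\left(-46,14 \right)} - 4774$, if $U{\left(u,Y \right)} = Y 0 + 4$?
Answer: $-4770$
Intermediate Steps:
$U{\left(u,Y \right)} = 4$ ($U{\left(u,Y \right)} = 0 + 4 = 4$)
$U{\left(-46,14 \right)} - 4774 = 4 - 4774 = -4770$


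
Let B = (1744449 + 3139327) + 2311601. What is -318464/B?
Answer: -318464/7195377 ≈ -0.044260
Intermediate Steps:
B = 7195377 (B = 4883776 + 2311601 = 7195377)
-318464/B = -318464/7195377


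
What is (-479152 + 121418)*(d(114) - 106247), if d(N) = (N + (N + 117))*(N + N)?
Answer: 9868807858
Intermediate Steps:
d(N) = 2*N*(117 + 2*N) (d(N) = (N + (117 + N))*(2*N) = (117 + 2*N)*(2*N) = 2*N*(117 + 2*N))
(-479152 + 121418)*(d(114) - 106247) = (-479152 + 121418)*(2*114*(117 + 2*114) - 106247) = -357734*(2*114*(117 + 228) - 106247) = -357734*(2*114*345 - 106247) = -357734*(78660 - 106247) = -357734*(-27587) = 9868807858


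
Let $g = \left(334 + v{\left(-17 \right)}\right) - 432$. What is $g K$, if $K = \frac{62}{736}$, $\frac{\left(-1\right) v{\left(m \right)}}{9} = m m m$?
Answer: $\frac{1367689}{368} \approx 3716.5$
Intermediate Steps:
$v{\left(m \right)} = - 9 m^{3}$ ($v{\left(m \right)} = - 9 m m m = - 9 m^{2} m = - 9 m^{3}$)
$K = \frac{31}{368}$ ($K = 62 \cdot \frac{1}{736} = \frac{31}{368} \approx 0.084239$)
$g = 44119$ ($g = \left(334 - 9 \left(-17\right)^{3}\right) - 432 = \left(334 - -44217\right) - 432 = \left(334 + 44217\right) - 432 = 44551 - 432 = 44119$)
$g K = 44119 \cdot \frac{31}{368} = \frac{1367689}{368}$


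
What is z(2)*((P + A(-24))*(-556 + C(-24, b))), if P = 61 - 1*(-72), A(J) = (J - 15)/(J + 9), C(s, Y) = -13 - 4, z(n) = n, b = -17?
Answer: -776988/5 ≈ -1.5540e+5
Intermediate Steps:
C(s, Y) = -17
A(J) = (-15 + J)/(9 + J)
P = 133 (P = 61 + 72 = 133)
z(2)*((P + A(-24))*(-556 + C(-24, b))) = 2*((133 + (-15 - 24)/(9 - 24))*(-556 - 17)) = 2*((133 - 39/(-15))*(-573)) = 2*((133 - 1/15*(-39))*(-573)) = 2*((133 + 13/5)*(-573)) = 2*((678/5)*(-573)) = 2*(-388494/5) = -776988/5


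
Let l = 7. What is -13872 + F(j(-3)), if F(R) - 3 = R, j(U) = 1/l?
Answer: -97082/7 ≈ -13869.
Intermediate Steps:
j(U) = ⅐ (j(U) = 1/7 = ⅐)
F(R) = 3 + R
-13872 + F(j(-3)) = -13872 + (3 + ⅐) = -13872 + 22/7 = -97082/7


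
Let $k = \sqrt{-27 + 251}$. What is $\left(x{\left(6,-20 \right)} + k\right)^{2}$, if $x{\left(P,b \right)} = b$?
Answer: $624 - 160 \sqrt{14} \approx 25.335$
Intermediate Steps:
$k = 4 \sqrt{14}$ ($k = \sqrt{224} = 4 \sqrt{14} \approx 14.967$)
$\left(x{\left(6,-20 \right)} + k\right)^{2} = \left(-20 + 4 \sqrt{14}\right)^{2}$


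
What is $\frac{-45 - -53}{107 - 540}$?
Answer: $- \frac{8}{433} \approx -0.018476$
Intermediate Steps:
$\frac{-45 - -53}{107 - 540} = \frac{-45 + 53}{-433} = \left(- \frac{1}{433}\right) 8 = - \frac{8}{433}$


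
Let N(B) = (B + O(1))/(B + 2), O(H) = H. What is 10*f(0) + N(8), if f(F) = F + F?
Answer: 9/10 ≈ 0.90000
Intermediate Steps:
f(F) = 2*F
N(B) = (1 + B)/(2 + B) (N(B) = (B + 1)/(B + 2) = (1 + B)/(2 + B))
10*f(0) + N(8) = 10*(2*0) + (1 + 8)/(2 + 8) = 10*0 + 9/10 = 0 + (⅒)*9 = 0 + 9/10 = 9/10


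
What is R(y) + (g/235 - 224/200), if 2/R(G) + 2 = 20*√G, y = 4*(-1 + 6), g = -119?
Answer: -3818914/2348825 + 20*√5/1999 ≈ -1.6035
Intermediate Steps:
y = 20 (y = 4*5 = 20)
R(G) = 2/(-2 + 20*√G)
R(y) + (g/235 - 224/200) = 1/(-1 + 10*√20) + (-119/235 - 224/200) = 1/(-1 + 10*(2*√5)) + (-119*1/235 - 224*1/200) = 1/(-1 + 20*√5) + (-119/235 - 28/25) = 1/(-1 + 20*√5) - 1911/1175 = -1911/1175 + 1/(-1 + 20*√5)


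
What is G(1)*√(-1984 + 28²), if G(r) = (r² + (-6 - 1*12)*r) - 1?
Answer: -360*I*√3 ≈ -623.54*I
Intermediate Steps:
G(r) = -1 + r² - 18*r (G(r) = (r² + (-6 - 12)*r) - 1 = (r² - 18*r) - 1 = -1 + r² - 18*r)
G(1)*√(-1984 + 28²) = (-1 + 1² - 18*1)*√(-1984 + 28²) = (-1 + 1 - 18)*√(-1984 + 784) = -360*I*√3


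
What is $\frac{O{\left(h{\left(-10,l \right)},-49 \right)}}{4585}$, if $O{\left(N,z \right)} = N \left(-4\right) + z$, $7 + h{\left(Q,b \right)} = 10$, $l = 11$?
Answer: $- \frac{61}{4585} \approx -0.013304$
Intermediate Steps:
$h{\left(Q,b \right)} = 3$ ($h{\left(Q,b \right)} = -7 + 10 = 3$)
$O{\left(N,z \right)} = z - 4 N$ ($O{\left(N,z \right)} = - 4 N + z = z - 4 N$)
$\frac{O{\left(h{\left(-10,l \right)},-49 \right)}}{4585} = \frac{-49 - 12}{4585} = \left(-49 - 12\right) \frac{1}{4585} = \left(-61\right) \frac{1}{4585} = - \frac{61}{4585}$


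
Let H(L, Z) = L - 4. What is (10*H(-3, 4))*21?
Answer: -1470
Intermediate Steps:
H(L, Z) = -4 + L
(10*H(-3, 4))*21 = (10*(-4 - 3))*21 = (10*(-7))*21 = -70*21 = -1470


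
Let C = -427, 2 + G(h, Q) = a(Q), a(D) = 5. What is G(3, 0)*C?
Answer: -1281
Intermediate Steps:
G(h, Q) = 3 (G(h, Q) = -2 + 5 = 3)
G(3, 0)*C = 3*(-427) = -1281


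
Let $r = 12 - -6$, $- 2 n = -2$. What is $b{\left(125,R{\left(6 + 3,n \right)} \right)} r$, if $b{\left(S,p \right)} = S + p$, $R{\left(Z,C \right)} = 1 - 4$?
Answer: $2196$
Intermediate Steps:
$n = 1$ ($n = \left(- \frac{1}{2}\right) \left(-2\right) = 1$)
$R{\left(Z,C \right)} = -3$ ($R{\left(Z,C \right)} = 1 - 4 = -3$)
$r = 18$ ($r = 12 + 6 = 18$)
$b{\left(125,R{\left(6 + 3,n \right)} \right)} r = \left(125 - 3\right) 18 = 122 \cdot 18 = 2196$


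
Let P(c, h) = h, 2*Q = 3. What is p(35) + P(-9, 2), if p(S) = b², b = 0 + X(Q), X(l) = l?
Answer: 17/4 ≈ 4.2500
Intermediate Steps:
Q = 3/2 (Q = (½)*3 = 3/2 ≈ 1.5000)
b = 3/2 (b = 0 + 3/2 = 3/2 ≈ 1.5000)
p(S) = 9/4 (p(S) = (3/2)² = 9/4)
p(35) + P(-9, 2) = 9/4 + 2 = 17/4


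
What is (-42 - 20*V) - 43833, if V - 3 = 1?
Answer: -43955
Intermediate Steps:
V = 4 (V = 3 + 1 = 4)
(-42 - 20*V) - 43833 = (-42 - 20*4) - 43833 = (-42 - 80) - 43833 = -122 - 43833 = -43955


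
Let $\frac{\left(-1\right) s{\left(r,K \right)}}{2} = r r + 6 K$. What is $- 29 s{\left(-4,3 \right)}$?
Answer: $1972$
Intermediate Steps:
$s{\left(r,K \right)} = - 12 K - 2 r^{2}$ ($s{\left(r,K \right)} = - 2 \left(r r + 6 K\right) = - 2 \left(r^{2} + 6 K\right) = - 12 K - 2 r^{2}$)
$- 29 s{\left(-4,3 \right)} = - 29 \left(\left(-12\right) 3 - 2 \left(-4\right)^{2}\right) = - 29 \left(-36 - 32\right) = \left(-29\right) \left(-68\right) = 1972$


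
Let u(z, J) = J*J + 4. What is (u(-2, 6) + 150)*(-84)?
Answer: -15960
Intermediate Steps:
u(z, J) = 4 + J² (u(z, J) = J² + 4 = 4 + J²)
(u(-2, 6) + 150)*(-84) = ((4 + 6²) + 150)*(-84) = ((4 + 36) + 150)*(-84) = (40 + 150)*(-84) = 190*(-84) = -15960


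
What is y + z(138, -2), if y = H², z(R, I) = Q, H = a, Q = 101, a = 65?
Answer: 4326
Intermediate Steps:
H = 65
z(R, I) = 101
y = 4225 (y = 65² = 4225)
y + z(138, -2) = 4225 + 101 = 4326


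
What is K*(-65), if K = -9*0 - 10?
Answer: 650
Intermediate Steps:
K = -10 (K = 0 - 10 = -10)
K*(-65) = -10*(-65) = 650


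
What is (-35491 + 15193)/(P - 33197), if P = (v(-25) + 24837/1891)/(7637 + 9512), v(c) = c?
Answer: 219412983394/358845844987 ≈ 0.61144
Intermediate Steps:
P = -22438/32428759 (P = (-25 + 24837/1891)/(7637 + 9512) = (-25 + 24837*(1/1891))/17149 = (-25 + 24837/1891)*(1/17149) = -22438/1891*1/17149 = -22438/32428759 ≈ -0.00069192)
(-35491 + 15193)/(P - 33197) = (-35491 + 15193)/(-22438/32428759 - 33197) = -20298/(-1076537534961/32428759) = -20298*(-32428759/1076537534961) = 219412983394/358845844987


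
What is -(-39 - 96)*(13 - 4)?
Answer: 1215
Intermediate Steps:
-(-39 - 96)*(13 - 4) = -(-135)*9 = -1*(-1215) = 1215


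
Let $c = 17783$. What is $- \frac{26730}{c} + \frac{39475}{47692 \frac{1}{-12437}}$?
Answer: $- \frac{8731848882385}{848106836} \approx -10296.0$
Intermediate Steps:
$- \frac{26730}{c} + \frac{39475}{47692 \frac{1}{-12437}} = - \frac{26730}{17783} + \frac{39475}{47692 \frac{1}{-12437}} = \left(-26730\right) \frac{1}{17783} + \frac{39475}{47692 \left(- \frac{1}{12437}\right)} = - \frac{26730}{17783} + \frac{39475}{- \frac{47692}{12437}} = - \frac{26730}{17783} + 39475 \left(- \frac{12437}{47692}\right) = - \frac{26730}{17783} - \frac{490950575}{47692} = - \frac{8731848882385}{848106836}$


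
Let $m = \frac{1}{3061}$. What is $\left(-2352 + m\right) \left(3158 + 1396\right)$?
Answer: $- \frac{32786390934}{3061} \approx -1.0711 \cdot 10^{7}$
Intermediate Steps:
$m = \frac{1}{3061} \approx 0.00032669$
$\left(-2352 + m\right) \left(3158 + 1396\right) = \left(-2352 + \frac{1}{3061}\right) \left(3158 + 1396\right) = \left(- \frac{7199471}{3061}\right) 4554 = - \frac{32786390934}{3061}$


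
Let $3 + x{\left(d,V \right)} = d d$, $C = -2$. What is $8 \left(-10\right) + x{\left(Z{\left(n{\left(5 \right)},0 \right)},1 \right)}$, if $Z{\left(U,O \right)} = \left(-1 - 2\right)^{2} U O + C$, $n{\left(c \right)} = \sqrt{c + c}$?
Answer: $-79$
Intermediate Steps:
$n{\left(c \right)} = \sqrt{2} \sqrt{c}$ ($n{\left(c \right)} = \sqrt{2 c} = \sqrt{2} \sqrt{c}$)
$Z{\left(U,O \right)} = -2 + 9 O U$ ($Z{\left(U,O \right)} = \left(-1 - 2\right)^{2} U O - 2 = \left(-3\right)^{2} U O - 2 = 9 U O - 2 = 9 O U - 2 = -2 + 9 O U$)
$x{\left(d,V \right)} = -3 + d^{2}$ ($x{\left(d,V \right)} = -3 + d d = -3 + d^{2}$)
$8 \left(-10\right) + x{\left(Z{\left(n{\left(5 \right)},0 \right)},1 \right)} = 8 \left(-10\right) - \left(3 - \left(-2 + 9 \cdot 0 \sqrt{2} \sqrt{5}\right)^{2}\right) = -80 - \left(3 - \left(-2 + 9 \cdot 0 \sqrt{10}\right)^{2}\right) = -80 - \left(3 - \left(-2 + 0\right)^{2}\right) = -80 - \left(3 - \left(-2\right)^{2}\right) = -80 + \left(-3 + 4\right) = -80 + 1 = -79$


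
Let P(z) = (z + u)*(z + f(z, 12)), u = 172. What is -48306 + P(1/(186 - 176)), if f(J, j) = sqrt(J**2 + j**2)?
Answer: -4828879/100 + 1721*sqrt(14401)/100 ≈ -46224.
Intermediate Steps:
P(z) = (172 + z)*(z + sqrt(144 + z**2)) (P(z) = (z + 172)*(z + sqrt(z**2 + 12**2)) = (172 + z)*(z + sqrt(z**2 + 144)) = (172 + z)*(z + sqrt(144 + z**2)))
-48306 + P(1/(186 - 176)) = -48306 + ((1/(186 - 176))**2 + 172/(186 - 176) + 172*sqrt(144 + (1/(186 - 176))**2) + sqrt(144 + (1/(186 - 176))**2)/(186 - 176)) = -48306 + ((1/10)**2 + 172/10 + 172*sqrt(144 + (1/10)**2) + sqrt(144 + (1/10)**2)/10) = -48306 + ((1/10)**2 + 172*(1/10) + 172*sqrt(144 + (1/10)**2) + sqrt(144 + (1/10)**2)/10) = -48306 + (1/100 + 86/5 + 172*sqrt(144 + 1/100) + sqrt(144 + 1/100)/10) = -48306 + (1/100 + 86/5 + 172*sqrt(14401/100) + sqrt(14401/100)/10) = -48306 + (1/100 + 86/5 + 172*(sqrt(14401)/10) + (sqrt(14401)/10)/10) = -48306 + (1/100 + 86/5 + 86*sqrt(14401)/5 + sqrt(14401)/100) = -48306 + (1721/100 + 1721*sqrt(14401)/100) = -4828879/100 + 1721*sqrt(14401)/100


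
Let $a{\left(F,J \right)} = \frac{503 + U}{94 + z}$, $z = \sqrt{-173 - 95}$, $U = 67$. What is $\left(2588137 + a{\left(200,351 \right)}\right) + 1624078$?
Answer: $\frac{9587014735}{2276} - \frac{285 i \sqrt{67}}{2276} \approx 4.2122 \cdot 10^{6} - 1.025 i$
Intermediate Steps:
$z = 2 i \sqrt{67}$ ($z = \sqrt{-268} = 2 i \sqrt{67} \approx 16.371 i$)
$a{\left(F,J \right)} = \frac{570}{94 + 2 i \sqrt{67}}$ ($a{\left(F,J \right)} = \frac{503 + 67}{94 + 2 i \sqrt{67}} = \frac{570}{94 + 2 i \sqrt{67}}$)
$\left(2588137 + a{\left(200,351 \right)}\right) + 1624078 = \left(2588137 + \left(\frac{13395}{2276} - \frac{285 i \sqrt{67}}{2276}\right)\right) + 1624078 = \left(\frac{5890613207}{2276} - \frac{285 i \sqrt{67}}{2276}\right) + 1624078 = \frac{9587014735}{2276} - \frac{285 i \sqrt{67}}{2276}$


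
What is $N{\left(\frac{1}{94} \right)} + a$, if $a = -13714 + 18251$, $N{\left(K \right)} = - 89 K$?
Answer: $\frac{426389}{94} \approx 4536.1$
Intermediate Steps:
$a = 4537$
$N{\left(\frac{1}{94} \right)} + a = - \frac{89}{94} + 4537 = \frac{426389}{94}$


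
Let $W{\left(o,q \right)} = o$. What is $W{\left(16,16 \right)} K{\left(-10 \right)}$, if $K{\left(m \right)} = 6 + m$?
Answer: $-64$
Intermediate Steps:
$W{\left(16,16 \right)} K{\left(-10 \right)} = 16 \left(6 - 10\right) = 16 \left(-4\right) = -64$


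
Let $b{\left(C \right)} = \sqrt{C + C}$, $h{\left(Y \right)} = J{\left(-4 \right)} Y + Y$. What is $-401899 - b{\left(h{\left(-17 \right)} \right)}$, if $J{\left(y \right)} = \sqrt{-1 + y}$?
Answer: $-401899 - \sqrt{-34 - 34 i \sqrt{5}} \approx -4.019 \cdot 10^{5} + 7.6578 i$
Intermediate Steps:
$h{\left(Y \right)} = Y + i Y \sqrt{5}$ ($h{\left(Y \right)} = \sqrt{-1 - 4} Y + Y = \sqrt{-5} Y + Y = i \sqrt{5} Y + Y = i Y \sqrt{5} + Y = Y + i Y \sqrt{5}$)
$b{\left(C \right)} = \sqrt{2} \sqrt{C}$ ($b{\left(C \right)} = \sqrt{2 C} = \sqrt{2} \sqrt{C}$)
$-401899 - b{\left(h{\left(-17 \right)} \right)} = -401899 - \sqrt{2} \sqrt{- 17 \left(1 + i \sqrt{5}\right)} = -401899 - \sqrt{2} \sqrt{-17 - 17 i \sqrt{5}}$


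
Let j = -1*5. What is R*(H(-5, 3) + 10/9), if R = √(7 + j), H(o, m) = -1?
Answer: √2/9 ≈ 0.15713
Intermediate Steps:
j = -5
R = √2 (R = √(7 - 5) = √2 ≈ 1.4142)
R*(H(-5, 3) + 10/9) = √2*(-1 + 10/9) = √2*(⅑) = √2/9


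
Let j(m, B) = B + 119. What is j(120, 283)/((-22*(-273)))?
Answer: 67/1001 ≈ 0.066933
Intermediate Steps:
j(m, B) = 119 + B
j(120, 283)/((-22*(-273))) = (119 + 283)/((-22*(-273))) = 402/6006 = 402*(1/6006) = 67/1001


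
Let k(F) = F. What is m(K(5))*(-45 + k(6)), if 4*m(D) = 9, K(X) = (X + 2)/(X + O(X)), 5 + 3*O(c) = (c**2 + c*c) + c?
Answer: -351/4 ≈ -87.750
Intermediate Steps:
O(c) = -5/3 + c/3 + 2*c**2/3 (O(c) = -5/3 + ((c**2 + c*c) + c)/3 = -5/3 + ((c**2 + c**2) + c)/3 = -5/3 + (2*c**2 + c)/3 = -5/3 + (c + 2*c**2)/3 = -5/3 + (c/3 + 2*c**2/3) = -5/3 + c/3 + 2*c**2/3)
K(X) = (2 + X)/(-5/3 + 2*X**2/3 + 4*X/3) (K(X) = (X + 2)/(X + (-5/3 + X/3 + 2*X**2/3)) = (2 + X)/(-5/3 + 2*X**2/3 + 4*X/3))
m(D) = 9/4 (m(D) = (1/4)*9 = 9/4)
m(K(5))*(-45 + k(6)) = 9*(-45 + 6)/4 = (9/4)*(-39) = -351/4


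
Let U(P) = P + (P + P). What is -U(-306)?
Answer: 918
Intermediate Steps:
U(P) = 3*P (U(P) = P + 2*P = 3*P)
-U(-306) = -3*(-306) = -1*(-918) = 918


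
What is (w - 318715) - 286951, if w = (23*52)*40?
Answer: -557826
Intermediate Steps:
w = 47840 (w = 1196*40 = 47840)
(w - 318715) - 286951 = (47840 - 318715) - 286951 = -270875 - 286951 = -557826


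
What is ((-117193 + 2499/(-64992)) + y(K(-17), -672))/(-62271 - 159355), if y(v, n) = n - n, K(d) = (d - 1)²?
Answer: 2538869985/4801305664 ≈ 0.52879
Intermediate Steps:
K(d) = (-1 + d)²
y(v, n) = 0
((-117193 + 2499/(-64992)) + y(K(-17), -672))/(-62271 - 159355) = ((-117193 + 2499/(-64992)) + 0)/(-62271 - 159355) = ((-117193 + 2499*(-1/64992)) + 0)/(-221626) = ((-117193 - 833/21664) + 0)*(-1/221626) = (-2538869985/21664 + 0)*(-1/221626) = -2538869985/21664*(-1/221626) = 2538869985/4801305664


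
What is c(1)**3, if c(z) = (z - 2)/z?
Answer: -1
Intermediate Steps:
c(z) = (-2 + z)/z
c(1)**3 = ((-2 + 1)/1)**3 = (1*(-1))**3 = (-1)**3 = -1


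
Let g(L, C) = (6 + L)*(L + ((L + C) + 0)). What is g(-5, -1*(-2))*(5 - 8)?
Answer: 24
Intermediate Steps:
g(L, C) = (6 + L)*(C + 2*L) (g(L, C) = (6 + L)*(L + ((C + L) + 0)) = (6 + L)*(L + (C + L)) = (6 + L)*(C + 2*L))
g(-5, -1*(-2))*(5 - 8) = (2*(-5)² + 6*(-1*(-2)) + 12*(-5) - 1*(-2)*(-5))*(5 - 8) = (2*25 + 6*2 - 60 + 2*(-5))*(-3) = (50 + 12 - 60 - 10)*(-3) = -8*(-3) = 24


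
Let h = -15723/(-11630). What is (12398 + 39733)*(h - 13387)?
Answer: -8115497960397/11630 ≈ -6.9781e+8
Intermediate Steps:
h = 15723/11630 (h = -15723*(-1/11630) = 15723/11630 ≈ 1.3519)
(12398 + 39733)*(h - 13387) = (12398 + 39733)*(15723/11630 - 13387) = 52131*(-155675087/11630) = -8115497960397/11630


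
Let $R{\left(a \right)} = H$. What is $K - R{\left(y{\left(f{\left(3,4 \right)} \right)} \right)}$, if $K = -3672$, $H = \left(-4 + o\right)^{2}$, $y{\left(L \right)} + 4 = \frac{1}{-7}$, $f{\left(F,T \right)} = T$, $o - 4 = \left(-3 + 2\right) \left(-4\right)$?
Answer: $-3688$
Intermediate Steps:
$o = 8$ ($o = 4 + \left(-3 + 2\right) \left(-4\right) = 4 - -4 = 4 + 4 = 8$)
$y{\left(L \right)} = - \frac{29}{7}$ ($y{\left(L \right)} = -4 + \frac{1}{-7} = -4 - \frac{1}{7} = - \frac{29}{7}$)
$H = 16$ ($H = \left(-4 + 8\right)^{2} = 4^{2} = 16$)
$R{\left(a \right)} = 16$
$K - R{\left(y{\left(f{\left(3,4 \right)} \right)} \right)} = -3672 - 16 = -3688$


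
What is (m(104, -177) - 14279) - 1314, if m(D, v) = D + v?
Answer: -15666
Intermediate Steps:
(m(104, -177) - 14279) - 1314 = ((104 - 177) - 14279) - 1314 = (-73 - 14279) - 1314 = -14352 - 1314 = -15666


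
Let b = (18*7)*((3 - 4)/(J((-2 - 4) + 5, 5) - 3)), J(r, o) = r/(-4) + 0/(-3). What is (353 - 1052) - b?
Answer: -8193/11 ≈ -744.82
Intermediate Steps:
J(r, o) = -r/4 (J(r, o) = r*(-¼) + 0*(-⅓) = -r/4 + 0 = -r/4)
b = 504/11 (b = (18*7)*((3 - 4)/(-((-2 - 4) + 5)/4 - 3)) = 126*(-1/(-(-6 + 5)/4 - 3)) = 126*(-1/(-¼*(-1) - 3)) = 126*(-1/(¼ - 3)) = 126*(-1/(-11/4)) = 126*(-1*(-4/11)) = 126*(4/11) = 504/11 ≈ 45.818)
(353 - 1052) - b = (353 - 1052) - 1*504/11 = -699 - 504/11 = -8193/11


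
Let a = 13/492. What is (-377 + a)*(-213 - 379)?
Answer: 27449708/123 ≈ 2.2317e+5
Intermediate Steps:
a = 13/492 (a = 13*(1/492) = 13/492 ≈ 0.026423)
(-377 + a)*(-213 - 379) = (-377 + 13/492)*(-213 - 379) = -185471/492*(-592) = 27449708/123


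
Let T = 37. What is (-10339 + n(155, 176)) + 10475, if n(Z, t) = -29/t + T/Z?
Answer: 3712097/27280 ≈ 136.07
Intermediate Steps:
n(Z, t) = -29/t + 37/Z
(-10339 + n(155, 176)) + 10475 = (-10339 + (-29/176 + 37/155)) + 10475 = (-10339 + 2017/27280) + 10475 = -282045903/27280 + 10475 = 3712097/27280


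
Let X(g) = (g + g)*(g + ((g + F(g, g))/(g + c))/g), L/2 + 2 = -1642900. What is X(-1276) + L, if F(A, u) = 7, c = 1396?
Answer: -589463/20 ≈ -29473.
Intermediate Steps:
L = -3285804 (L = -4 + 2*(-1642900) = -4 - 3285800 = -3285804)
X(g) = 2*g*(g + (7 + g)/(g*(1396 + g))) (X(g) = (g + g)*(g + ((g + 7)/(g + 1396))/g) = (2*g)*(g + ((7 + g)/(1396 + g))/g) = (2*g)*(g + (7 + g)/(g*(1396 + g))) = 2*g*(g + (7 + g)/(g*(1396 + g))))
X(-1276) + L = 2*(7 - 1276 + (-1276)³ + 1396*(-1276)²)/(1396 - 1276) - 3285804 = 2*(7 - 1276 - 2077552576 + 1396*1628176)/120 - 3285804 = 2*(1/120)*(7 - 1276 - 2077552576 + 2272933696) - 3285804 = 2*(1/120)*195379851 - 3285804 = 65126617/20 - 3285804 = -589463/20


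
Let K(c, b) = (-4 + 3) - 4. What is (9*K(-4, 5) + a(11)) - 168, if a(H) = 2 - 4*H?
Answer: -255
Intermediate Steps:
K(c, b) = -5 (K(c, b) = -1 - 4 = -5)
(9*K(-4, 5) + a(11)) - 168 = (9*(-5) + (2 - 4*11)) - 168 = (-45 + (2 - 44)) - 168 = (-45 - 42) - 168 = -87 - 168 = -255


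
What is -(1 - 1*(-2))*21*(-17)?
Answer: 1071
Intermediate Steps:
-(1 - 1*(-2))*21*(-17) = -(1 + 2)*21*(-17) = -3*21*(-17) = -63*(-17) = -1*(-1071) = 1071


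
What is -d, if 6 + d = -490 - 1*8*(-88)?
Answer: -208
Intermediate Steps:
d = 208 (d = -6 + (-490 - 1*8*(-88)) = -6 + (-490 - 8*(-88)) = -6 + (-490 + 704) = -6 + 214 = 208)
-d = -1*208 = -208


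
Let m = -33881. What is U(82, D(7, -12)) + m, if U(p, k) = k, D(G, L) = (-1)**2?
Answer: -33880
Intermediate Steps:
D(G, L) = 1
U(82, D(7, -12)) + m = 1 - 33881 = -33880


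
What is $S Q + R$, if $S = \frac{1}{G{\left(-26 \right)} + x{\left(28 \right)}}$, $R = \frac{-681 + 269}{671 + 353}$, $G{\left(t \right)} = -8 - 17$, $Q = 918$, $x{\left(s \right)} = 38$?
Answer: $\frac{233669}{3328} \approx 70.213$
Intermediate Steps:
$G{\left(t \right)} = -25$
$R = - \frac{103}{256}$ ($R = - \frac{412}{1024} = \left(-412\right) \frac{1}{1024} = - \frac{103}{256} \approx -0.40234$)
$S = \frac{1}{13}$ ($S = \frac{1}{-25 + 38} = \frac{1}{13} \approx 0.076923$)
$S Q + R = \frac{1}{13} \cdot 918 - \frac{103}{256} = \frac{918}{13} - \frac{103}{256} = \frac{233669}{3328}$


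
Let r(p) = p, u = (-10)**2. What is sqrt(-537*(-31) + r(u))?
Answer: sqrt(16747) ≈ 129.41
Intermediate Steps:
u = 100
sqrt(-537*(-31) + r(u)) = sqrt(-537*(-31) + 100) = sqrt(16647 + 100) = sqrt(16747)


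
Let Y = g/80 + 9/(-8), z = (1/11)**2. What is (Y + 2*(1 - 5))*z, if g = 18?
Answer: -89/1210 ≈ -0.073554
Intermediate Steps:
z = 1/121 (z = (1/11)**2 = 1/121 ≈ 0.0082645)
Y = -9/10 (Y = 18/80 + 9/(-8) = 18*(1/80) + 9*(-1/8) = 9/40 - 9/8 = -9/10 ≈ -0.90000)
(Y + 2*(1 - 5))*z = (-9/10 + 2*(1 - 5))*(1/121) = (-9/10 + 2*(-4))*(1/121) = (-9/10 - 8)*(1/121) = -89/10*1/121 = -89/1210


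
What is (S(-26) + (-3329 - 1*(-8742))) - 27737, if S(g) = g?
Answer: -22350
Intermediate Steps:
(S(-26) + (-3329 - 1*(-8742))) - 27737 = (-26 + (-3329 - 1*(-8742))) - 27737 = (-26 + (-3329 + 8742)) - 27737 = (-26 + 5413) - 27737 = 5387 - 27737 = -22350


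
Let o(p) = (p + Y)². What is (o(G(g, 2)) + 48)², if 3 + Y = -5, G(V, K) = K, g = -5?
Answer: 7056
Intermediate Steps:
Y = -8 (Y = -3 - 5 = -8)
o(p) = (-8 + p)² (o(p) = (p - 8)² = (-8 + p)²)
(o(G(g, 2)) + 48)² = ((-8 + 2)² + 48)² = ((-6)² + 48)² = (36 + 48)² = 84² = 7056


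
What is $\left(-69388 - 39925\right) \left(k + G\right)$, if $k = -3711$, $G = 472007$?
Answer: $-51190840648$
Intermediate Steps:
$\left(-69388 - 39925\right) \left(k + G\right) = \left(-69388 - 39925\right) \left(-3711 + 472007\right) = \left(-109313\right) 468296 = -51190840648$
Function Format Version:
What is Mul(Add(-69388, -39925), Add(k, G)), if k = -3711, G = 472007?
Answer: -51190840648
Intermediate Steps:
Mul(Add(-69388, -39925), Add(k, G)) = Mul(Add(-69388, -39925), Add(-3711, 472007)) = Mul(-109313, 468296) = -51190840648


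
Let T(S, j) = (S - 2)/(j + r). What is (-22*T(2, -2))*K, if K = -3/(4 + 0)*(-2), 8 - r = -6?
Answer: 0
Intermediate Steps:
r = 14 (r = 8 - 1*(-6) = 8 + 6 = 14)
T(S, j) = (-2 + S)/(14 + j) (T(S, j) = (S - 2)/(j + 14) = (-2 + S)/(14 + j))
K = 3/2 (K = -3/4*(-2) = -3*¼*(-2) = -¾*(-2) = 3/2 ≈ 1.5000)
(-22*T(2, -2))*K = -22*(-2 + 2)/(14 - 2)*(3/2) = -22*0/12*(3/2) = -11*0/6*(3/2) = -22*0*(3/2) = 0*(3/2) = 0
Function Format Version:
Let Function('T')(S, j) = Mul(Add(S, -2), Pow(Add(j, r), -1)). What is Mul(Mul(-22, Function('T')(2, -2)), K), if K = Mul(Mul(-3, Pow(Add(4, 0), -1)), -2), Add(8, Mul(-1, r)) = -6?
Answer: 0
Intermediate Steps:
r = 14 (r = Add(8, Mul(-1, -6)) = Add(8, 6) = 14)
Function('T')(S, j) = Mul(Pow(Add(14, j), -1), Add(-2, S)) (Function('T')(S, j) = Mul(Add(S, -2), Pow(Add(j, 14), -1)) = Mul(Add(-2, S), Pow(Add(14, j), -1)) = Mul(Pow(Add(14, j), -1), Add(-2, S)))
K = Rational(3, 2) (K = Mul(Mul(-3, Pow(4, -1)), -2) = Mul(Mul(-3, Rational(1, 4)), -2) = Mul(Rational(-3, 4), -2) = Rational(3, 2) ≈ 1.5000)
Mul(Mul(-22, Function('T')(2, -2)), K) = Mul(Mul(-22, Mul(Pow(Add(14, -2), -1), Add(-2, 2))), Rational(3, 2)) = Mul(Mul(-22, Mul(Pow(12, -1), 0)), Rational(3, 2)) = Mul(Mul(-22, Mul(Rational(1, 12), 0)), Rational(3, 2)) = Mul(Mul(-22, 0), Rational(3, 2)) = Mul(0, Rational(3, 2)) = 0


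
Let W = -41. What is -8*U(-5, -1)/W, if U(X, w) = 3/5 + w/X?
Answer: 32/205 ≈ 0.15610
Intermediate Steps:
U(X, w) = ⅗ + w/X (U(X, w) = 3*(⅕) + w/X = ⅗ + w/X)
-8*U(-5, -1)/W = -8*(⅗ - 1/(-5))/(-41) = -8*(⅗ - 1*(-⅕))*(-1)/41 = -8*(⅗ + ⅕)*(-1)/41 = -32*(-1)/(5*41) = -8*(-4/205) = 32/205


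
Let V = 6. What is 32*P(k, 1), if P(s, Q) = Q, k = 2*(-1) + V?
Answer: 32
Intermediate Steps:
k = 4 (k = 2*(-1) + 6 = -2 + 6 = 4)
32*P(k, 1) = 32*1 = 32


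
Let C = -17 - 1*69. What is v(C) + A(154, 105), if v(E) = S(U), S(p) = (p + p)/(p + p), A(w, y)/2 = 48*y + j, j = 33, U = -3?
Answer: 10147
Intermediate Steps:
A(w, y) = 66 + 96*y (A(w, y) = 2*(48*y + 33) = 2*(33 + 48*y) = 66 + 96*y)
C = -86 (C = -17 - 69 = -86)
S(p) = 1 (S(p) = (2*p)/((2*p)) = (2*p)*(1/(2*p)) = 1)
v(E) = 1
v(C) + A(154, 105) = 1 + (66 + 96*105) = 1 + (66 + 10080) = 1 + 10146 = 10147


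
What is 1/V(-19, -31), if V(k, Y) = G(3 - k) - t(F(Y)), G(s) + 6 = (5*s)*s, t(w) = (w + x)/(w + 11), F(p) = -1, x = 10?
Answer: 10/24131 ≈ 0.00041440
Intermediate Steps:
t(w) = (10 + w)/(11 + w) (t(w) = (w + 10)/(w + 11) = (10 + w)/(11 + w))
G(s) = -6 + 5*s**2 (G(s) = -6 + (5*s)*s = -6 + 5*s**2)
V(k, Y) = -69/10 + 5*(3 - k)**2 (V(k, Y) = (-6 + 5*(3 - k)**2) - (10 - 1)/(11 - 1) = (-6 + 5*(3 - k)**2) - 9/10 = -69/10 + 5*(3 - k)**2)
1/V(-19, -31) = 1/(-69/10 + 5*(-3 - 19)**2) = 1/(-69/10 + 5*(-22)**2) = 1/(-69/10 + 5*484) = 1/(-69/10 + 2420) = 1/(24131/10) = 10/24131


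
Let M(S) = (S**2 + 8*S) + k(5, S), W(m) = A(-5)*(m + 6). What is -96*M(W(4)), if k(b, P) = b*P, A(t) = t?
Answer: -177600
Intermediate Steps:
k(b, P) = P*b
W(m) = -30 - 5*m (W(m) = -5*(m + 6) = -5*(6 + m) = -30 - 5*m)
M(S) = S**2 + 13*S (M(S) = (S**2 + 8*S) + S*5 = (S**2 + 8*S) + 5*S = S**2 + 13*S)
-96*M(W(4)) = -96*(-30 - 5*4)*(13 + (-30 - 5*4)) = -96*(-30 - 20)*(13 + (-30 - 20)) = -(-4800)*(13 - 50) = -(-4800)*(-37) = -96*1850 = -177600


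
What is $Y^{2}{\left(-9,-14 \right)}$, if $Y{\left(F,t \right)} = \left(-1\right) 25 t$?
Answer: $122500$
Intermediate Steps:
$Y{\left(F,t \right)} = - 25 t$
$Y^{2}{\left(-9,-14 \right)} = \left(\left(-25\right) \left(-14\right)\right)^{2} = 350^{2} = 122500$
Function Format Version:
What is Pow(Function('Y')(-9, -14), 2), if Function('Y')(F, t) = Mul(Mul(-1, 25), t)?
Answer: 122500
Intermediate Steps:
Function('Y')(F, t) = Mul(-25, t)
Pow(Function('Y')(-9, -14), 2) = Pow(Mul(-25, -14), 2) = Pow(350, 2) = 122500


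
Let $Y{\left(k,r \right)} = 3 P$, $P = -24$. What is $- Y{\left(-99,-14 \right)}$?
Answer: $72$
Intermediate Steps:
$Y{\left(k,r \right)} = -72$ ($Y{\left(k,r \right)} = 3 \left(-24\right) = -72$)
$- Y{\left(-99,-14 \right)} = \left(-1\right) \left(-72\right) = 72$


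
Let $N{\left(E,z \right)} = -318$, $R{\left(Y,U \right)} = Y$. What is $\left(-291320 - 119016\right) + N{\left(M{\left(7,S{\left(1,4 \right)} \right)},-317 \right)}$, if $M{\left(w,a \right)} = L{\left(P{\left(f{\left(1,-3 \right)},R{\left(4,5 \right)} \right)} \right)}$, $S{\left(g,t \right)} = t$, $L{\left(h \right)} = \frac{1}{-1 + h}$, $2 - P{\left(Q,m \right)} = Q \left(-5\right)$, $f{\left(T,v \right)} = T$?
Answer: $-410654$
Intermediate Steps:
$P{\left(Q,m \right)} = 2 + 5 Q$ ($P{\left(Q,m \right)} = 2 - Q \left(-5\right) = 2 - - 5 Q = 2 + 5 Q$)
$M{\left(w,a \right)} = \frac{1}{6}$ ($M{\left(w,a \right)} = \frac{1}{-1 + \left(2 + 5 \cdot 1\right)} = \frac{1}{-1 + \left(2 + 5\right)} = \frac{1}{-1 + 7} = \frac{1}{6}$)
$\left(-291320 - 119016\right) + N{\left(M{\left(7,S{\left(1,4 \right)} \right)},-317 \right)} = \left(-291320 - 119016\right) - 318 = -410336 - 318 = -410654$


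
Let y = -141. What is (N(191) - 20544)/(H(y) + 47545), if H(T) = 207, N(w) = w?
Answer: -20353/47752 ≈ -0.42622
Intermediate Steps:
(N(191) - 20544)/(H(y) + 47545) = (191 - 20544)/(207 + 47545) = -20353/47752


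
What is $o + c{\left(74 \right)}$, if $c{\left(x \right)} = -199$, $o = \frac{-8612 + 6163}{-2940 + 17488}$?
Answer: $- \frac{2897501}{14548} \approx -199.17$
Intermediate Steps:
$o = - \frac{2449}{14548} \approx -0.16834$
$o + c{\left(74 \right)} = - \frac{2449}{14548} - 199 = - \frac{2897501}{14548}$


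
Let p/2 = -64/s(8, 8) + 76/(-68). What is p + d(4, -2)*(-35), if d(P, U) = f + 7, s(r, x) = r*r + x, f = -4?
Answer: -16679/153 ≈ -109.01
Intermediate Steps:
s(r, x) = x + r² (s(r, x) = r² + x = x + r²)
d(P, U) = 3 (d(P, U) = -4 + 7 = 3)
p = -614/153 (p = 2*(-64/(8 + 8²) + 76/(-68)) = 2*(-64/(8 + 64) + 76*(-1/68)) = 2*(-64/72 - 19/17) = 2*(-64*1/72 - 19/17) = 2*(-8/9 - 19/17) = 2*(-307/153) = -614/153 ≈ -4.0131)
p + d(4, -2)*(-35) = -614/153 + 3*(-35) = -614/153 - 105 = -16679/153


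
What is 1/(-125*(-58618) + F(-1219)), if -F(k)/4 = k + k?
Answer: 1/7337002 ≈ 1.3630e-7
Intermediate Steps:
F(k) = -8*k (F(k) = -4*(k + k) = -8*k)
1/(-125*(-58618) + F(-1219)) = 1/(-125*(-58618) - 8*(-1219)) = 1/(7327250 + 9752) = 1/7337002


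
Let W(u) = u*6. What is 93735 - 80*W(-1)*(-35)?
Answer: 76935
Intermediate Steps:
W(u) = 6*u
93735 - 80*W(-1)*(-35) = 93735 - 80*(6*(-1))*(-35) = 93735 - 80*(-6)*(-35) = 93735 - (-480)*(-35) = 93735 - 1*16800 = 93735 - 16800 = 76935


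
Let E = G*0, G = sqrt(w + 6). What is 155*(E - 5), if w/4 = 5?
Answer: -775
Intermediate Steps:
w = 20 (w = 4*5 = 20)
G = sqrt(26) (G = sqrt(20 + 6) = sqrt(26) ≈ 5.0990)
E = 0 (E = sqrt(26)*0 = 0)
155*(E - 5) = 155*(0 - 5) = 155*(-5) = -775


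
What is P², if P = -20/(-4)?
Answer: 25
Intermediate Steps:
P = 5 (P = -20*(-¼) = 5)
P² = 5² = 25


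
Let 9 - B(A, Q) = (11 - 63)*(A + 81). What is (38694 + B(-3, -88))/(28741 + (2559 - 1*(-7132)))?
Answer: 42759/38432 ≈ 1.1126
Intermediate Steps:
B(A, Q) = 4221 + 52*A (B(A, Q) = 9 - (11 - 63)*(A + 81) = 9 - (-52)*(81 + A) = 9 - (-4212 - 52*A) = 9 + (4212 + 52*A) = 4221 + 52*A)
(38694 + B(-3, -88))/(28741 + (2559 - 1*(-7132))) = (38694 + (4221 + 52*(-3)))/(28741 + (2559 - 1*(-7132))) = (38694 + (4221 - 156))/(28741 + (2559 + 7132)) = (38694 + 4065)/(28741 + 9691) = 42759/38432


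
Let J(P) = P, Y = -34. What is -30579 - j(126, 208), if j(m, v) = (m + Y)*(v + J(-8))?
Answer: -48979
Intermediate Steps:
j(m, v) = (-34 + m)*(-8 + v) (j(m, v) = (m - 34)*(v - 8) = (-34 + m)*(-8 + v))
-30579 - j(126, 208) = -30579 - (272 - 34*208 - 8*126 + 126*208) = -30579 - (272 - 7072 - 1008 + 26208) = -30579 - 1*18400 = -30579 - 18400 = -48979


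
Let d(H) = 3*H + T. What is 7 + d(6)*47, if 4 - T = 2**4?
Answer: 289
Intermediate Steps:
T = -12 (T = 4 - 1*2**4 = 4 - 1*16 = 4 - 16 = -12)
d(H) = -12 + 3*H (d(H) = 3*H - 12 = -12 + 3*H)
7 + d(6)*47 = 7 + (-12 + 3*6)*47 = 7 + (-12 + 18)*47 = 7 + 6*47 = 7 + 282 = 289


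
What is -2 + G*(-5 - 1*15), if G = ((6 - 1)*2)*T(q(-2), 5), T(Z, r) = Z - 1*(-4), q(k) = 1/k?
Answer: -702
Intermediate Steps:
T(Z, r) = 4 + Z (T(Z, r) = Z + 4 = 4 + Z)
G = 35 (G = ((6 - 1)*2)*(4 + 1/(-2)) = (5*2)*(4 - ½) = 10*(7/2) = 35)
-2 + G*(-5 - 1*15) = -2 + 35*(-5 - 1*15) = -2 + 35*(-5 - 15) = -2 + 35*(-20) = -2 - 700 = -702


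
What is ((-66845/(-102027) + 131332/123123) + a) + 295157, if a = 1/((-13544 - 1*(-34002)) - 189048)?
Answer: 69454314294654023591/235311746379710 ≈ 2.9516e+5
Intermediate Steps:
a = -1/168590 (a = 1/((-13544 + 34002) - 189048) = 1/(20458 - 189048) = 1/(-168590) = -1/168590 ≈ -5.9315e-6)
((-66845/(-102027) + 131332/123123) + a) + 295157 = ((-66845/(-102027) + 131332/123123) - 1/168590) + 295157 = ((-66845*(-1/102027) + 131332*(1/123123)) - 1/168590) + 295157 = ((66845/102027 + 131332/123123) - 1/168590) + 295157 = (2403285211/1395763369 - 1/168590) + 295157 = 405168457959121/235311746379710 + 295157 = 69454314294654023591/235311746379710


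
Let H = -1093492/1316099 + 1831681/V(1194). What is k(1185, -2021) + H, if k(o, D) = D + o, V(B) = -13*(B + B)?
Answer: -36601052967683/40856977356 ≈ -895.83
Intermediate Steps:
V(B) = -26*B
H = -2444619898067/40856977356 (H = -1093492/1316099 + 1831681/((-26*1194)) = -1093492*1/1316099 + 1831681/(-31044) = -1093492/1316099 + 1831681*(-1/31044) = -1093492/1316099 - 1831681/31044 = -2444619898067/40856977356 ≈ -59.834)
k(1185, -2021) + H = (-2021 + 1185) - 2444619898067/40856977356 = -836 - 2444619898067/40856977356 = -36601052967683/40856977356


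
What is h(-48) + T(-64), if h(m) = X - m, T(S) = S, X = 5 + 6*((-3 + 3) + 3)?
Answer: 7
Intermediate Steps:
X = 23 (X = 5 + 6*(0 + 3) = 5 + 6*3 = 5 + 18 = 23)
h(m) = 23 - m
h(-48) + T(-64) = (23 - 1*(-48)) - 64 = (23 + 48) - 64 = 71 - 64 = 7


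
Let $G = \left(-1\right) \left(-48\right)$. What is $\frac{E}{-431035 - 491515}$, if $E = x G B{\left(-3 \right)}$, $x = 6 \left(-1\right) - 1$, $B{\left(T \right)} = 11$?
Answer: $\frac{1848}{461275} \approx 0.0040063$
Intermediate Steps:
$G = 48$
$x = -7$ ($x = -6 - 1 = -7$)
$E = -3696$ ($E = \left(-7\right) 48 \cdot 11 = \left(-336\right) 11 = -3696$)
$\frac{E}{-431035 - 491515} = - \frac{3696}{-431035 - 491515} = - \frac{3696}{-922550} = \left(-3696\right) \left(- \frac{1}{922550}\right) = \frac{1848}{461275}$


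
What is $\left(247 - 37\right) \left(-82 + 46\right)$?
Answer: $-7560$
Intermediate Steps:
$\left(247 - 37\right) \left(-82 + 46\right) = \left(247 - 37\right) \left(-36\right) = 210 \left(-36\right) = -7560$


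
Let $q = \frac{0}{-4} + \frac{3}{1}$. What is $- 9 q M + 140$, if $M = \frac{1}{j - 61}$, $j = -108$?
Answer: $\frac{23687}{169} \approx 140.16$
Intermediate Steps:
$q = 3$ ($q = 0 \left(- \frac{1}{4}\right) + 3 \cdot 1 = 0 + 3 = 3$)
$M = - \frac{1}{169}$ ($M = \frac{1}{-108 - 61} = \frac{1}{-169} = - \frac{1}{169} \approx -0.0059172$)
$- 9 q M + 140 = \left(-9\right) 3 \left(- \frac{1}{169}\right) + 140 = \left(-27\right) \left(- \frac{1}{169}\right) + 140 = \frac{27}{169} + 140 = \frac{23687}{169}$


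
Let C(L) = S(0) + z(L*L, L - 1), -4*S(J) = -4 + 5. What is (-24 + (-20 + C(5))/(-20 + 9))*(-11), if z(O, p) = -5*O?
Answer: 475/4 ≈ 118.75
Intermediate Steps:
S(J) = -¼ (S(J) = -(-4 + 5)/4 = -¼*1 = -¼)
C(L) = -¼ - 5*L² (C(L) = -¼ - 5*L*L = -¼ - 5*L²)
(-24 + (-20 + C(5))/(-20 + 9))*(-11) = (-24 + (-20 + (-¼ - 5*5²))/(-20 + 9))*(-11) = (-24 + (-20 + (-¼ - 5*25))/(-11))*(-11) = (-24 + (-20 + (-¼ - 125))*(-1/11))*(-11) = (-24 + (-20 - 501/4)*(-1/11))*(-11) = (-24 - 581/4*(-1/11))*(-11) = (-24 + 581/44)*(-11) = -475/44*(-11) = 475/4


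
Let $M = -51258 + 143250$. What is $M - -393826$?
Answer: $485818$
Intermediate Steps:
$M = 91992$
$M - -393826 = 91992 - -393826 = 91992 + 393826 = 485818$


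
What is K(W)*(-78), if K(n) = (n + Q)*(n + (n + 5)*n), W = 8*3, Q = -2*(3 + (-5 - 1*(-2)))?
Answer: -1347840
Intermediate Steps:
Q = 0 (Q = -2*(3 + (-5 + 2)) = -2*(3 - 3) = -2*0 = 0)
W = 24
K(n) = n*(n + n*(5 + n)) (K(n) = (n + 0)*(n + (n + 5)*n) = n*(n + (5 + n)*n) = n*(n + n*(5 + n)))
K(W)*(-78) = (24²*(6 + 24))*(-78) = (576*30)*(-78) = 17280*(-78) = -1347840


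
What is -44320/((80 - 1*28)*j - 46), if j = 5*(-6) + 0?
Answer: 22160/803 ≈ 27.596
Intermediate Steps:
j = -30 (j = -30 + 0 = -30)
-44320/((80 - 1*28)*j - 46) = -44320/((80 - 1*28)*(-30) - 46) = -44320/((80 - 28)*(-30) - 46) = -44320/(52*(-30) - 46) = -44320/(-1560 - 46) = -44320/(-1606) = -44320*(-1/1606) = 22160/803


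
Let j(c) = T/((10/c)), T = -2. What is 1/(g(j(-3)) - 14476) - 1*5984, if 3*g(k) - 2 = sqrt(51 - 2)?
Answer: -86606433/14473 ≈ -5984.0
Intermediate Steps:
j(c) = -c/5 (j(c) = -2*c/10 = -c/5)
g(k) = 3 (g(k) = 2/3 + sqrt(51 - 2)/3 = 2/3 + sqrt(49)/3 = 2/3 + (1/3)*7 = 2/3 + 7/3 = 3)
1/(g(j(-3)) - 14476) - 1*5984 = 1/(3 - 14476) - 1*5984 = 1/(-14473) - 5984 = -1/14473 - 5984 = -86606433/14473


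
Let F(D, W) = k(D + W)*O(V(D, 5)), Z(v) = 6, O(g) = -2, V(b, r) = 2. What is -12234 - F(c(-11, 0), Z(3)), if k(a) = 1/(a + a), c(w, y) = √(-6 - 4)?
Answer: (-12234*√10 + 73403*I)/(√10 - 6*I) ≈ -12234.0 - 0.068748*I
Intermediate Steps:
c(w, y) = I*√10 (c(w, y) = √(-10) = I*√10)
k(a) = 1/(2*a)
F(D, W) = -1/(D + W) (F(D, W) = (1/(2*(D + W)))*(-2) = -1/(D + W))
-12234 - F(c(-11, 0), Z(3)) = -12234 - (-1)/(I*√10 + 6) = -12234 - (-1)/(6 + I*√10) = -12234 + 1/(6 + I*√10)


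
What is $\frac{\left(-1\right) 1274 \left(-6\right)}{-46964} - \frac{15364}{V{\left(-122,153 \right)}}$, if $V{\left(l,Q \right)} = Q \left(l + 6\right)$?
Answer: $\frac{36618074}{52094817} \approx 0.70291$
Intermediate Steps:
$V{\left(l,Q \right)} = Q \left(6 + l\right)$
$\frac{\left(-1\right) 1274 \left(-6\right)}{-46964} - \frac{15364}{V{\left(-122,153 \right)}} = \frac{\left(-1\right) 1274 \left(-6\right)}{-46964} - \frac{15364}{153 \left(6 - 122\right)} = \left(-1274\right) \left(-6\right) \left(- \frac{1}{46964}\right) - \frac{15364}{153 \left(-116\right)} = 7644 \left(- \frac{1}{46964}\right) - \frac{15364}{-17748} = - \frac{1911}{11741} - - \frac{3841}{4437} = - \frac{1911}{11741} + \frac{3841}{4437} = \frac{36618074}{52094817}$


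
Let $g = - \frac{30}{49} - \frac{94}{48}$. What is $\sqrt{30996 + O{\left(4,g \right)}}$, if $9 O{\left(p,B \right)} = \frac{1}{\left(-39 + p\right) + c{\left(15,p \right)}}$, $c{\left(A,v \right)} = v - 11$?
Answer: $\frac{\sqrt{492092454}}{126} \approx 176.06$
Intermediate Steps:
$c{\left(A,v \right)} = -11 + v$
$g = - \frac{3023}{1176}$ ($g = \left(-30\right) \frac{1}{49} - \frac{47}{24} = - \frac{30}{49} - \frac{47}{24} = - \frac{3023}{1176} \approx -2.5706$)
$O{\left(p,B \right)} = \frac{1}{9 \left(-50 + 2 p\right)}$ ($O{\left(p,B \right)} = \frac{1}{9 \left(\left(-39 + p\right) + \left(-11 + p\right)\right)} = \frac{1}{9 \left(-50 + 2 p\right)}$)
$\sqrt{30996 + O{\left(4,g \right)}} = \sqrt{30996 + \frac{1}{18 \left(-25 + 4\right)}} = \sqrt{30996 + \frac{1}{18 \left(-21\right)}} = \sqrt{30996 + \frac{1}{18} \left(- \frac{1}{21}\right)} = \sqrt{30996 - \frac{1}{378}} = \sqrt{\frac{11716487}{378}} = \frac{\sqrt{492092454}}{126}$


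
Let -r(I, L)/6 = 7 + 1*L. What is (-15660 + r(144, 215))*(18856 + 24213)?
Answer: -731828448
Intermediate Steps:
r(I, L) = -42 - 6*L (r(I, L) = -6*(7 + 1*L) = -6*(7 + L) = -42 - 6*L)
(-15660 + r(144, 215))*(18856 + 24213) = (-15660 + (-42 - 6*215))*(18856 + 24213) = (-15660 + (-42 - 1290))*43069 = (-15660 - 1332)*43069 = -16992*43069 = -731828448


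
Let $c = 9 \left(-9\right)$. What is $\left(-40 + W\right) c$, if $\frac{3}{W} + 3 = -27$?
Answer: $\frac{32481}{10} \approx 3248.1$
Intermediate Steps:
$W = - \frac{1}{10}$ ($W = \frac{3}{-3 - 27} = \frac{3}{-30} = 3 \left(- \frac{1}{30}\right) = - \frac{1}{10} \approx -0.1$)
$c = -81$
$\left(-40 + W\right) c = \left(-40 - \frac{1}{10}\right) \left(-81\right) = \left(- \frac{401}{10}\right) \left(-81\right) = \frac{32481}{10}$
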